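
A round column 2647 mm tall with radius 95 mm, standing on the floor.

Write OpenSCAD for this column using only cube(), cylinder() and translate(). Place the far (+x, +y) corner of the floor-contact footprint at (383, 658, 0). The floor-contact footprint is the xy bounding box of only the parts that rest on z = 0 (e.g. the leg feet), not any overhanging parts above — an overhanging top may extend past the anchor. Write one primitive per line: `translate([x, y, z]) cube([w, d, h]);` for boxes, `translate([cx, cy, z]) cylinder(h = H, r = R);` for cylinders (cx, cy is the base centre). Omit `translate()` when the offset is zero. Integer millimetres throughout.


translate([288, 563, 0]) cylinder(h = 2647, r = 95);


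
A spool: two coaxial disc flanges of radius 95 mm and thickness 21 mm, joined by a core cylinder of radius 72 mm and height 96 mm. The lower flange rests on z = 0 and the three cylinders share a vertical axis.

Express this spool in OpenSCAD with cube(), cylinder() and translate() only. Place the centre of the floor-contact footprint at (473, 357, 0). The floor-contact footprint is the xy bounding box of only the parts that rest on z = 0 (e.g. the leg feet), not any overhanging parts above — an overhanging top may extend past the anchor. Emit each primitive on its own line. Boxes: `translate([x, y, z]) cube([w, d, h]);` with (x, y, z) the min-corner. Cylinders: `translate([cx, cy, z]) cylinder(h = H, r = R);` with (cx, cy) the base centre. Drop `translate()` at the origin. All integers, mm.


translate([473, 357, 0]) cylinder(h = 21, r = 95);
translate([473, 357, 21]) cylinder(h = 96, r = 72);
translate([473, 357, 117]) cylinder(h = 21, r = 95);


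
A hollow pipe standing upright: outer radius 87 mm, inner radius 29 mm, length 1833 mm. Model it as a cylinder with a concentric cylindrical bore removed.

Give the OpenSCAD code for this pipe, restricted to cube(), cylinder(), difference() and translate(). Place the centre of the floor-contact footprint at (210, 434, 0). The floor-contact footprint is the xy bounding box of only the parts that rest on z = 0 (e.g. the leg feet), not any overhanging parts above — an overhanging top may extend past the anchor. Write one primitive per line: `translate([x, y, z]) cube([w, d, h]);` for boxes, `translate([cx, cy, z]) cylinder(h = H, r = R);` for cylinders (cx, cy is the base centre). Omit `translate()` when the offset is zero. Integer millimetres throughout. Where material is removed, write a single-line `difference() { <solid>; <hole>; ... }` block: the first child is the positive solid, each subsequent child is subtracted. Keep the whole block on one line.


difference() { translate([210, 434, 0]) cylinder(h = 1833, r = 87); translate([210, 434, 0]) cylinder(h = 1833, r = 29); }


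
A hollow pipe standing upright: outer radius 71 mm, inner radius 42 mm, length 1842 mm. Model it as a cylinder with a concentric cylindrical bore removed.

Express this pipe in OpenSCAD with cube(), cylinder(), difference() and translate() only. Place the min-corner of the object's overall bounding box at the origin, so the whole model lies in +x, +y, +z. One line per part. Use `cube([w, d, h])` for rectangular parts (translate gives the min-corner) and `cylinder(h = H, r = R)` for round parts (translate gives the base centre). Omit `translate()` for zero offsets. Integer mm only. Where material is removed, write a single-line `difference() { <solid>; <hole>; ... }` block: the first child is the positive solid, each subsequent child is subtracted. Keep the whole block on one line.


difference() { translate([71, 71, 0]) cylinder(h = 1842, r = 71); translate([71, 71, 0]) cylinder(h = 1842, r = 42); }


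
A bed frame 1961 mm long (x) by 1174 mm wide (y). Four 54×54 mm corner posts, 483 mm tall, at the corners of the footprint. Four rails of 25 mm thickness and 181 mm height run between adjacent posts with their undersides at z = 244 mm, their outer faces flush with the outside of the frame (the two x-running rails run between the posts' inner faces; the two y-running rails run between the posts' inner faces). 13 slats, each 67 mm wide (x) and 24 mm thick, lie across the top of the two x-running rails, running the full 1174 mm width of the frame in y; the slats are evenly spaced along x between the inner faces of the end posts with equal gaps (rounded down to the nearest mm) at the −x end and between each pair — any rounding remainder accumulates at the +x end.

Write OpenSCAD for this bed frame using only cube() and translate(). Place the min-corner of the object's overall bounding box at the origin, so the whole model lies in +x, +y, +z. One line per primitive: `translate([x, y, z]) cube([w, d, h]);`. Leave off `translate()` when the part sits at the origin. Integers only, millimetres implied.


// slat z = rail_z + rail_h = 244 + 181 = 425
// slat gap = ⌊(1853 − 13·67) / 14⌋ = 70
cube([54, 54, 483]);
translate([0, 1120, 0]) cube([54, 54, 483]);
translate([1907, 0, 0]) cube([54, 54, 483]);
translate([1907, 1120, 0]) cube([54, 54, 483]);
translate([54, 0, 244]) cube([1853, 25, 181]);
translate([54, 1149, 244]) cube([1853, 25, 181]);
translate([0, 54, 244]) cube([25, 1066, 181]);
translate([1936, 54, 244]) cube([25, 1066, 181]);
translate([124, 0, 425]) cube([67, 1174, 24]);
translate([261, 0, 425]) cube([67, 1174, 24]);
translate([398, 0, 425]) cube([67, 1174, 24]);
translate([535, 0, 425]) cube([67, 1174, 24]);
translate([672, 0, 425]) cube([67, 1174, 24]);
translate([809, 0, 425]) cube([67, 1174, 24]);
translate([946, 0, 425]) cube([67, 1174, 24]);
translate([1083, 0, 425]) cube([67, 1174, 24]);
translate([1220, 0, 425]) cube([67, 1174, 24]);
translate([1357, 0, 425]) cube([67, 1174, 24]);
translate([1494, 0, 425]) cube([67, 1174, 24]);
translate([1631, 0, 425]) cube([67, 1174, 24]);
translate([1768, 0, 425]) cube([67, 1174, 24]);


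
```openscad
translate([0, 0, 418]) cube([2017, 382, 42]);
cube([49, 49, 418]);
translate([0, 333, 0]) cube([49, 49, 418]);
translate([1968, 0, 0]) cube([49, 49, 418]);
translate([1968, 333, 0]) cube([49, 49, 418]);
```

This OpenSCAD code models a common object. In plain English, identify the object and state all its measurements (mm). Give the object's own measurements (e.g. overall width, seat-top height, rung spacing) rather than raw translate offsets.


A bench: a 2017×382 mm seat slab, 42 mm thick, top at z = 460 mm, on four 49×49 mm square legs flush with the seat corners and standing on z = 0.


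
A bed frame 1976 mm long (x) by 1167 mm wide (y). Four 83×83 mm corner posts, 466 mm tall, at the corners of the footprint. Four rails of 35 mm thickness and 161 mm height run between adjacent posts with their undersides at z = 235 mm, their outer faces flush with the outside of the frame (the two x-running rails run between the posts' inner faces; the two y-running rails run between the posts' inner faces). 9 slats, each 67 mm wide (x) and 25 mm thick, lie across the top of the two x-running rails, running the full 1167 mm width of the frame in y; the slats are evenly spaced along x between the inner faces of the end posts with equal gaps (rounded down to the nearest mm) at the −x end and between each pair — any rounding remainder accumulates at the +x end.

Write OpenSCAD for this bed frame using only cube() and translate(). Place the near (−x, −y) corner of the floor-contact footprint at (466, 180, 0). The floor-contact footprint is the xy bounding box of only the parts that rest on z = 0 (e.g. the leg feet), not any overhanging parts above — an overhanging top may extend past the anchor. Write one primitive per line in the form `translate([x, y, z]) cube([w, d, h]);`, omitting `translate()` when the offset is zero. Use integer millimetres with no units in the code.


translate([466, 180, 0]) cube([83, 83, 466]);
translate([466, 1264, 0]) cube([83, 83, 466]);
translate([2359, 180, 0]) cube([83, 83, 466]);
translate([2359, 1264, 0]) cube([83, 83, 466]);
translate([549, 180, 235]) cube([1810, 35, 161]);
translate([549, 1312, 235]) cube([1810, 35, 161]);
translate([466, 263, 235]) cube([35, 1001, 161]);
translate([2407, 263, 235]) cube([35, 1001, 161]);
translate([669, 180, 396]) cube([67, 1167, 25]);
translate([856, 180, 396]) cube([67, 1167, 25]);
translate([1043, 180, 396]) cube([67, 1167, 25]);
translate([1230, 180, 396]) cube([67, 1167, 25]);
translate([1417, 180, 396]) cube([67, 1167, 25]);
translate([1604, 180, 396]) cube([67, 1167, 25]);
translate([1791, 180, 396]) cube([67, 1167, 25]);
translate([1978, 180, 396]) cube([67, 1167, 25]);
translate([2165, 180, 396]) cube([67, 1167, 25]);


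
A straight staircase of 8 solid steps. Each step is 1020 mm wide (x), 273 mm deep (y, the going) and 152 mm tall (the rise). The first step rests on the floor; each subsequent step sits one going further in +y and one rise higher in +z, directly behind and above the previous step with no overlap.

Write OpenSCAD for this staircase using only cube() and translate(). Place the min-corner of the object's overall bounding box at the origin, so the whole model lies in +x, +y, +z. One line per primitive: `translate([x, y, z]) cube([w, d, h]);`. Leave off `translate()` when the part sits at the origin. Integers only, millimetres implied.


cube([1020, 273, 152]);
translate([0, 273, 152]) cube([1020, 273, 152]);
translate([0, 546, 304]) cube([1020, 273, 152]);
translate([0, 819, 456]) cube([1020, 273, 152]);
translate([0, 1092, 608]) cube([1020, 273, 152]);
translate([0, 1365, 760]) cube([1020, 273, 152]);
translate([0, 1638, 912]) cube([1020, 273, 152]);
translate([0, 1911, 1064]) cube([1020, 273, 152]);


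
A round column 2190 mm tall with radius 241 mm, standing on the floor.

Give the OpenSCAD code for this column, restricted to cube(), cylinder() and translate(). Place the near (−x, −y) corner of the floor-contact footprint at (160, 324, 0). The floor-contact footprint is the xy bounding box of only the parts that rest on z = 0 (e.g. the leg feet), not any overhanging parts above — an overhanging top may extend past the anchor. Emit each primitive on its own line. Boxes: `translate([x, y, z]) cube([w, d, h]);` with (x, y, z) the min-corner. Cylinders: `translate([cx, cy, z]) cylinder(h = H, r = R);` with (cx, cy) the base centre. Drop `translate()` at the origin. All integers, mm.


translate([401, 565, 0]) cylinder(h = 2190, r = 241);


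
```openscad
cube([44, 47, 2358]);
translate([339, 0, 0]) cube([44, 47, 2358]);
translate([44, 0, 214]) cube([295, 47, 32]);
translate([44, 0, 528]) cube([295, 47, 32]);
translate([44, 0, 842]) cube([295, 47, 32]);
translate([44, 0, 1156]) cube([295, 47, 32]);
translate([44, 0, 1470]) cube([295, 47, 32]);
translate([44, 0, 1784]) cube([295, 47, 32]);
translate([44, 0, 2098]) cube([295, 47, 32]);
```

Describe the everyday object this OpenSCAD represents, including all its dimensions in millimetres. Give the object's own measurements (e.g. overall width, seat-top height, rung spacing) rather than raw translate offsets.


A straight ladder. Two 44×47 mm vertical rails, 2358 mm tall, stand 383 mm apart (outside-to-outside) with their front faces coplanar on the −y side. 7 rungs, each 47 mm deep and 32 mm tall, span between the inner faces of the rails, front faces flush with the rails. The lowest rung's underside is at z = 214 mm and rungs are spaced 314 mm apart (underside to underside).


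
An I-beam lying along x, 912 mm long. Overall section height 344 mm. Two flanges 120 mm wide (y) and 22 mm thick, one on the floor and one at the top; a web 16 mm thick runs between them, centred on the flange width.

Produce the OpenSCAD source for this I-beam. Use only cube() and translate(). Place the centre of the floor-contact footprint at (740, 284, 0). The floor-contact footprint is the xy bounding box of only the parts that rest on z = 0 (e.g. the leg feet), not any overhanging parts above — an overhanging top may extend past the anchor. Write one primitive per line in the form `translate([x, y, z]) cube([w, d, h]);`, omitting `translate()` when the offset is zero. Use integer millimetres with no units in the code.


translate([284, 224, 0]) cube([912, 120, 22]);
translate([284, 276, 22]) cube([912, 16, 300]);
translate([284, 224, 322]) cube([912, 120, 22]);


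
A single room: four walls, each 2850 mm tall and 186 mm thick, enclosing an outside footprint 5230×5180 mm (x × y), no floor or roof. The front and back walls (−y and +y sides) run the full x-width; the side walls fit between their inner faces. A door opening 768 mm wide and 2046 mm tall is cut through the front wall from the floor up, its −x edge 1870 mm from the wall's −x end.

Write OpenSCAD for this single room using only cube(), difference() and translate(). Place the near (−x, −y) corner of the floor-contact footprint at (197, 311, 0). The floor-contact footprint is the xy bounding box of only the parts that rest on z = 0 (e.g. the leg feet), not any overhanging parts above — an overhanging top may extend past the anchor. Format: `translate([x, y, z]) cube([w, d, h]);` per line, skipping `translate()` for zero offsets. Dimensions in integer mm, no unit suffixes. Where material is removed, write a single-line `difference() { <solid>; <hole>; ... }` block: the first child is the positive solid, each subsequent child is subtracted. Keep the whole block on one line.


difference() { translate([197, 311, 0]) cube([5230, 186, 2850]); translate([2067, 311, 0]) cube([768, 186, 2046]); }
translate([197, 5305, 0]) cube([5230, 186, 2850]);
translate([197, 497, 0]) cube([186, 4808, 2850]);
translate([5241, 497, 0]) cube([186, 4808, 2850]);


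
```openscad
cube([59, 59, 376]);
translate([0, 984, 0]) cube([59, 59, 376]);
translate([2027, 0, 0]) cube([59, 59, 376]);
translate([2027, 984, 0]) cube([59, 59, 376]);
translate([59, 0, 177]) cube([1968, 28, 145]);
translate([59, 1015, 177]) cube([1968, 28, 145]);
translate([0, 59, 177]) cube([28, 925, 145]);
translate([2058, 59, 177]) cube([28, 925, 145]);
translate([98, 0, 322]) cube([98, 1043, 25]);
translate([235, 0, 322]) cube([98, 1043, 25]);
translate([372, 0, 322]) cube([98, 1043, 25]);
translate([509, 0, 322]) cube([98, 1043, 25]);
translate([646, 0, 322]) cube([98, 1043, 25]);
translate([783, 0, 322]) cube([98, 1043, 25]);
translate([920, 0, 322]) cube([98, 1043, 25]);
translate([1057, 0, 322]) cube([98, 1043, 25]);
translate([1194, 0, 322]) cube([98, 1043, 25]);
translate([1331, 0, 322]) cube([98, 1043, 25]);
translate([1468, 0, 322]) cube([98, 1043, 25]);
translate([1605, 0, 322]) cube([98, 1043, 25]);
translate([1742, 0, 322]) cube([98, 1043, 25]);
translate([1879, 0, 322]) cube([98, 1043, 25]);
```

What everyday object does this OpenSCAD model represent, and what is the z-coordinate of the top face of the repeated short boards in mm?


A bed frame. The slat-top height is 347 mm.

Four posts, four rails, and a row of slats — a bed frame. Slats sit on the rails at z = 177 + 145 = 322; with slat thickness 25, the top is 347 mm.


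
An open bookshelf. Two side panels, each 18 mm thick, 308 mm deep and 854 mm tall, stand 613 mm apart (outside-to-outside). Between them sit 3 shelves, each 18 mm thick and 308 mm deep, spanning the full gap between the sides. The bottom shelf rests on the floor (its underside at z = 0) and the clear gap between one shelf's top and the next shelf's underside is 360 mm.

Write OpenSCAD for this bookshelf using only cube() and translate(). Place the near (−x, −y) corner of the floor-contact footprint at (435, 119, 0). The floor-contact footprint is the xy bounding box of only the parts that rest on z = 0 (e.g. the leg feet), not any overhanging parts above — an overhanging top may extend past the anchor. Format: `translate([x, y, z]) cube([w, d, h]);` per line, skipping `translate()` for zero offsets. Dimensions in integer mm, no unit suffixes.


translate([435, 119, 0]) cube([18, 308, 854]);
translate([1030, 119, 0]) cube([18, 308, 854]);
translate([453, 119, 0]) cube([577, 308, 18]);
translate([453, 119, 378]) cube([577, 308, 18]);
translate([453, 119, 756]) cube([577, 308, 18]);


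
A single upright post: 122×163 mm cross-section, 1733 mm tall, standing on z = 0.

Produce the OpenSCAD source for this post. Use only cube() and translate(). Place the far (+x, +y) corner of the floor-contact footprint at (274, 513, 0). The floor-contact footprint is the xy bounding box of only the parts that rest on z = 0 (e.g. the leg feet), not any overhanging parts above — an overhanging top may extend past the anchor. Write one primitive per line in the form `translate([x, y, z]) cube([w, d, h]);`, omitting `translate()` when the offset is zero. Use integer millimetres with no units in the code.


translate([152, 350, 0]) cube([122, 163, 1733]);


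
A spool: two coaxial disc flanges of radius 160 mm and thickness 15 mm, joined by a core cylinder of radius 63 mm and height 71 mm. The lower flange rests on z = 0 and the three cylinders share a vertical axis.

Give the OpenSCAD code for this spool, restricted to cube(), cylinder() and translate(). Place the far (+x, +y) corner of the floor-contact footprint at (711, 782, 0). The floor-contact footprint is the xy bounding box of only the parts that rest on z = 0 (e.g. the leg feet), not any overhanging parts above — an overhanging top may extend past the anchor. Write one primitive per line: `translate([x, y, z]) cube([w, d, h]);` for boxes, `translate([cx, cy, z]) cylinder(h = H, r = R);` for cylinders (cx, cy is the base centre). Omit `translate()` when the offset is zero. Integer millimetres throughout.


translate([551, 622, 0]) cylinder(h = 15, r = 160);
translate([551, 622, 15]) cylinder(h = 71, r = 63);
translate([551, 622, 86]) cylinder(h = 15, r = 160);


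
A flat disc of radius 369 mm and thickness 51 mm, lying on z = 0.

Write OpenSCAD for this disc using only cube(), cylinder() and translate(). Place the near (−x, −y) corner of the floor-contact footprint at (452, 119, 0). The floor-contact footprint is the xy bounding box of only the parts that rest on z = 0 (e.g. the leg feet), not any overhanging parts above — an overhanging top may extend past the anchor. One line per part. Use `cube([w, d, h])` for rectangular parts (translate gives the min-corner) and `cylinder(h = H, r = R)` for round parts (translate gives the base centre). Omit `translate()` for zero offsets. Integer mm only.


translate([821, 488, 0]) cylinder(h = 51, r = 369);


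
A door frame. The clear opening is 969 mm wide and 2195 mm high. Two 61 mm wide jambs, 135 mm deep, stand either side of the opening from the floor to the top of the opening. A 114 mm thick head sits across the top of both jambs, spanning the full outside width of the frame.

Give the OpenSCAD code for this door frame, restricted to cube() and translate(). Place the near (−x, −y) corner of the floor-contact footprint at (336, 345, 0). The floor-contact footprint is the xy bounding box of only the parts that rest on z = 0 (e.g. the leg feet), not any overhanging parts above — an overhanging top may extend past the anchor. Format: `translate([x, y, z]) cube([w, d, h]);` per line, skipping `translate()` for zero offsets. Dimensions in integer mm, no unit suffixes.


translate([336, 345, 0]) cube([61, 135, 2195]);
translate([1366, 345, 0]) cube([61, 135, 2195]);
translate([336, 345, 2195]) cube([1091, 135, 114]);


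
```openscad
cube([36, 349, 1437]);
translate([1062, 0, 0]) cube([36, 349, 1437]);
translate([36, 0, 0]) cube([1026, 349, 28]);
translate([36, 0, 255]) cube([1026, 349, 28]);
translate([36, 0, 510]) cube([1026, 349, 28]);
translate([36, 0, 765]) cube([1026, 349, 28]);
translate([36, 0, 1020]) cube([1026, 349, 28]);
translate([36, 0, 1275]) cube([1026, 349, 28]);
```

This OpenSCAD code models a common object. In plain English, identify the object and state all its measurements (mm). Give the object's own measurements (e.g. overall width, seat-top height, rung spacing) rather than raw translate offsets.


An open bookshelf. Two side panels, each 36 mm thick, 349 mm deep and 1437 mm tall, stand 1098 mm apart (outside-to-outside). Between them sit 6 shelves, each 28 mm thick and 349 mm deep, spanning the full gap between the sides. The bottom shelf rests on the floor (its underside at z = 0) and the clear gap between one shelf's top and the next shelf's underside is 227 mm.


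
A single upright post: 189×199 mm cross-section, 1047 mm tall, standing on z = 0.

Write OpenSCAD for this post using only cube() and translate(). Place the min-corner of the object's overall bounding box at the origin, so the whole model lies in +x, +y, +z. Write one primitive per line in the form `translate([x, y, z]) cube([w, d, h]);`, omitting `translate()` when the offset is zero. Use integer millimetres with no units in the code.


cube([189, 199, 1047]);


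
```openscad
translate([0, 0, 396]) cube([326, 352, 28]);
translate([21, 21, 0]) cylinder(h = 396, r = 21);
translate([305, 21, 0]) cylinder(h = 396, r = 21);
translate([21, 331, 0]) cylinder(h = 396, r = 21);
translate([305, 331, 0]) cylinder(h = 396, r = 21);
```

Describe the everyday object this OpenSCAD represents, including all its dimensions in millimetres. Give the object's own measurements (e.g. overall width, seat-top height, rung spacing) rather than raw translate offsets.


A four-legged stool. The seat is a 326×352×28 mm slab whose top surface is at z = 424 mm; four round legs, each 42 mm in diameter, run from the floor (z = 0) to the underside of the seat, each leg's axis is inset half a diameter from the nearest pair of seat edges (so the leg's bounding box is flush with the corner).


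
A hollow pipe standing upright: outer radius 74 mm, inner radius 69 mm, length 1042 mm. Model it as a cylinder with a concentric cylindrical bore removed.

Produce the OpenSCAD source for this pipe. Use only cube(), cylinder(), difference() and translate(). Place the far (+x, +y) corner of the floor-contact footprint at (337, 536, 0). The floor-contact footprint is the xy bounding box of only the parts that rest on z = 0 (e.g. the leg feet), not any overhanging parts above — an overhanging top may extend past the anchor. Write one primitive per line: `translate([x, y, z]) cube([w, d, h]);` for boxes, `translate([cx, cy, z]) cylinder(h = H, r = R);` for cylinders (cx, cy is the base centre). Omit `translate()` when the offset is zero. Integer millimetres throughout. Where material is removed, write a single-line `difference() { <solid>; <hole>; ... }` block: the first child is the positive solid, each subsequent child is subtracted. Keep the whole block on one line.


difference() { translate([263, 462, 0]) cylinder(h = 1042, r = 74); translate([263, 462, 0]) cylinder(h = 1042, r = 69); }


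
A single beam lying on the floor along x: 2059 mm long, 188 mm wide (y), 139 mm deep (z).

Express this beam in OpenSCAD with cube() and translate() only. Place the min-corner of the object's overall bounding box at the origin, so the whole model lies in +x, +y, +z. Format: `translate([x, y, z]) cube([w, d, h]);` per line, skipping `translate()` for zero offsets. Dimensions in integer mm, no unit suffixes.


cube([2059, 188, 139]);


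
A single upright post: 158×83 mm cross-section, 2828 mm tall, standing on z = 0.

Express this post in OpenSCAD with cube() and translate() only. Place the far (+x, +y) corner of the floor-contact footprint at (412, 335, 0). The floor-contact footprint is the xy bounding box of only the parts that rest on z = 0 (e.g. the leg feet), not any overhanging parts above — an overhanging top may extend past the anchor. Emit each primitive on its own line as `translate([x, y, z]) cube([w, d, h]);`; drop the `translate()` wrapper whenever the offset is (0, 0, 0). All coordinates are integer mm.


translate([254, 252, 0]) cube([158, 83, 2828]);


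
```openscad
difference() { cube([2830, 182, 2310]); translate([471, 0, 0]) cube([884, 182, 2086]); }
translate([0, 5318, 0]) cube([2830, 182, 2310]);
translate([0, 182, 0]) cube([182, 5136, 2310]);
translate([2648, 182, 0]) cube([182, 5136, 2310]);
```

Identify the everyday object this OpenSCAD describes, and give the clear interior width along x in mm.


A single room. The interior width is 2466 mm.

Four walls enclosing a rectangle with a door in the front wall — a room. Outside width 2830 minus two 182 mm walls gives 2466 mm.


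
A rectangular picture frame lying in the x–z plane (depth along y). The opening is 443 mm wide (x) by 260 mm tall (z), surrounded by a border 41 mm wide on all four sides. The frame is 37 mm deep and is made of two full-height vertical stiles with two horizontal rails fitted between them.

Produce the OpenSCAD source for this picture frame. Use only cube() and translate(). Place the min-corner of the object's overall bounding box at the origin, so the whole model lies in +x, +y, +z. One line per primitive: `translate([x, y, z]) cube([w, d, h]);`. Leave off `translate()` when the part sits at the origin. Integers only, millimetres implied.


cube([41, 37, 342]);
translate([484, 0, 0]) cube([41, 37, 342]);
translate([41, 0, 0]) cube([443, 37, 41]);
translate([41, 0, 301]) cube([443, 37, 41]);


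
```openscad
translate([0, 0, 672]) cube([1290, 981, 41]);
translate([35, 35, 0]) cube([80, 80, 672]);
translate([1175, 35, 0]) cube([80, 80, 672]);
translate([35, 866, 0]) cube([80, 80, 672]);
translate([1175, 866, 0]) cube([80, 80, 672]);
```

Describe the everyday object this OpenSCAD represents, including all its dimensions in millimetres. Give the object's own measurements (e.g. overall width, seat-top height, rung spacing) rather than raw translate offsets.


A rectangular dining table. The top is 1290×981×41 mm with its upper surface at z = 713 mm. It stands on four 80×80 mm square legs, each inset 35 mm from the nearest pair of top edges, running from the floor to the underside of the top.


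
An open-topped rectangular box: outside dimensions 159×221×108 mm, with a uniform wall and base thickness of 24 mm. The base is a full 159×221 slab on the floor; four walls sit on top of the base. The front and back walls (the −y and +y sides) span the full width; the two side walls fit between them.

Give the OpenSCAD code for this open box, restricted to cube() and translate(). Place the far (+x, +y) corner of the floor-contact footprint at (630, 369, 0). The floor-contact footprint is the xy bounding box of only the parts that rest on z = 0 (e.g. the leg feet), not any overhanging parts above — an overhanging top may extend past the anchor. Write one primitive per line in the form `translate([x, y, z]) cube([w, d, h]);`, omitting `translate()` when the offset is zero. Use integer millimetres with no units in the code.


translate([471, 148, 0]) cube([159, 221, 24]);
translate([471, 148, 24]) cube([159, 24, 84]);
translate([471, 345, 24]) cube([159, 24, 84]);
translate([471, 172, 24]) cube([24, 173, 84]);
translate([606, 172, 24]) cube([24, 173, 84]);


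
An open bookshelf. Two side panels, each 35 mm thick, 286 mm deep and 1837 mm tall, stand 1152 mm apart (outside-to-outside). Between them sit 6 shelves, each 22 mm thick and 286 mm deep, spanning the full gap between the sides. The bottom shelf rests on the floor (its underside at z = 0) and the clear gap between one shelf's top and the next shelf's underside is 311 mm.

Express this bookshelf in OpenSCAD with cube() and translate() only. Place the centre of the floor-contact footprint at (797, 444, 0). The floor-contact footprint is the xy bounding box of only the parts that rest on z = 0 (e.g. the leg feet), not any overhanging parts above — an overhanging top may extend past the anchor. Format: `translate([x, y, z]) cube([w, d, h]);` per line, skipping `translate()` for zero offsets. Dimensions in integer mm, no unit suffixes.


translate([221, 301, 0]) cube([35, 286, 1837]);
translate([1338, 301, 0]) cube([35, 286, 1837]);
translate([256, 301, 0]) cube([1082, 286, 22]);
translate([256, 301, 333]) cube([1082, 286, 22]);
translate([256, 301, 666]) cube([1082, 286, 22]);
translate([256, 301, 999]) cube([1082, 286, 22]);
translate([256, 301, 1332]) cube([1082, 286, 22]);
translate([256, 301, 1665]) cube([1082, 286, 22]);


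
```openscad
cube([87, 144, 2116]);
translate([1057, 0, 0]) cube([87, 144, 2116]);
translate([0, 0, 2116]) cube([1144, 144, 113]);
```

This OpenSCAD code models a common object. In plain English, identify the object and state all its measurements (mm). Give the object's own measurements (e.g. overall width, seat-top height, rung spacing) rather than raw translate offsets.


A door frame. The clear opening is 970 mm wide and 2116 mm high. Two 87 mm wide jambs, 144 mm deep, stand either side of the opening from the floor to the top of the opening. A 113 mm thick head sits across the top of both jambs, spanning the full outside width of the frame.


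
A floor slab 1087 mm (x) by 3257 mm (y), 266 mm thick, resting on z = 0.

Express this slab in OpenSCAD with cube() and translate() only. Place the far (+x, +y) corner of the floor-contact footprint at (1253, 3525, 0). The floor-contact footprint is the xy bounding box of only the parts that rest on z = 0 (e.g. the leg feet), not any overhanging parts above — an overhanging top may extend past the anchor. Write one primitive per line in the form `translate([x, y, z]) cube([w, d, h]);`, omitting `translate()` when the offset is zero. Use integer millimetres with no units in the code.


translate([166, 268, 0]) cube([1087, 3257, 266]);


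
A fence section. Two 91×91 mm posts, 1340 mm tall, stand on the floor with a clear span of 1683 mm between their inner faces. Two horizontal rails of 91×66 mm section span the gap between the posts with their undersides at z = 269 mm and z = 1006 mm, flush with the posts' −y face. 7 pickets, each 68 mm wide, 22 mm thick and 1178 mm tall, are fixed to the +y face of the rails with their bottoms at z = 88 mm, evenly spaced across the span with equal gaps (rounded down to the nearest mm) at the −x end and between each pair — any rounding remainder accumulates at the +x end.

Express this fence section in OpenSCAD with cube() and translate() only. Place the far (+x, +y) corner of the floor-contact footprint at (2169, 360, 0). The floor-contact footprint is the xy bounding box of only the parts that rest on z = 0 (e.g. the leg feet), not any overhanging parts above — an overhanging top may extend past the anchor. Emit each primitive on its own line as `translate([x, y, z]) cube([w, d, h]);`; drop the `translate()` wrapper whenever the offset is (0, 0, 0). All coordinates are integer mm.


translate([304, 269, 0]) cube([91, 91, 1340]);
translate([2078, 269, 0]) cube([91, 91, 1340]);
translate([395, 269, 269]) cube([1683, 91, 66]);
translate([395, 269, 1006]) cube([1683, 91, 66]);
translate([545, 360, 88]) cube([68, 22, 1178]);
translate([763, 360, 88]) cube([68, 22, 1178]);
translate([981, 360, 88]) cube([68, 22, 1178]);
translate([1199, 360, 88]) cube([68, 22, 1178]);
translate([1417, 360, 88]) cube([68, 22, 1178]);
translate([1635, 360, 88]) cube([68, 22, 1178]);
translate([1853, 360, 88]) cube([68, 22, 1178]);


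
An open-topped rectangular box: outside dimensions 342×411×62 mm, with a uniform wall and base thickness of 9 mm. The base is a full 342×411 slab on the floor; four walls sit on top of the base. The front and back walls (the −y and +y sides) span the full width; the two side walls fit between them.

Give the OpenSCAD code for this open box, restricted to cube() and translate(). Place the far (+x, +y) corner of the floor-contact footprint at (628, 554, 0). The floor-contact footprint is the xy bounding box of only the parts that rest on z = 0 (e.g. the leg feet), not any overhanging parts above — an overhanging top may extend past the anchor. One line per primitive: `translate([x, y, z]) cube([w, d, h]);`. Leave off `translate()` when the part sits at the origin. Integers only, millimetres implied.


translate([286, 143, 0]) cube([342, 411, 9]);
translate([286, 143, 9]) cube([342, 9, 53]);
translate([286, 545, 9]) cube([342, 9, 53]);
translate([286, 152, 9]) cube([9, 393, 53]);
translate([619, 152, 9]) cube([9, 393, 53]);


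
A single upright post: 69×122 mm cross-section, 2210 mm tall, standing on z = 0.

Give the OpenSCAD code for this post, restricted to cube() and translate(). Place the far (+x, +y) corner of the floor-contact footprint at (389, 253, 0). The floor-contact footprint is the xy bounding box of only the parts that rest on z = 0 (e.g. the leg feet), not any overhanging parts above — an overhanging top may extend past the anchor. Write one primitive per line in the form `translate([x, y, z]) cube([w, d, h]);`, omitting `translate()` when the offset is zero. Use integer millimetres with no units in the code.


translate([320, 131, 0]) cube([69, 122, 2210]);


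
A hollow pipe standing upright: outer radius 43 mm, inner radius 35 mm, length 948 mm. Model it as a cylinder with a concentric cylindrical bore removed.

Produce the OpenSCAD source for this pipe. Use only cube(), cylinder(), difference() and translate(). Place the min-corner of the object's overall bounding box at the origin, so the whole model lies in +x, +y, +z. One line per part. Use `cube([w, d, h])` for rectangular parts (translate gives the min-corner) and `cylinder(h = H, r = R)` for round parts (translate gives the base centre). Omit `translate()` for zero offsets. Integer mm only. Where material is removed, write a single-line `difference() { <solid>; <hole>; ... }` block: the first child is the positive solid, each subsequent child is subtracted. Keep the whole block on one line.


difference() { translate([43, 43, 0]) cylinder(h = 948, r = 43); translate([43, 43, 0]) cylinder(h = 948, r = 35); }


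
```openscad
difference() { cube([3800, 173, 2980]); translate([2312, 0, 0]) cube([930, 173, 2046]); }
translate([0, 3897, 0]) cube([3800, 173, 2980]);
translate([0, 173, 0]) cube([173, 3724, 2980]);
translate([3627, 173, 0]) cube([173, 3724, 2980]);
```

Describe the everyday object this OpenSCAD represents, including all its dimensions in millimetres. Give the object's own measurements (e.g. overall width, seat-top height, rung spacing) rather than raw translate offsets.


A single room: four walls, each 2980 mm tall and 173 mm thick, enclosing an outside footprint 3800×4070 mm (x × y), no floor or roof. The front and back walls (−y and +y sides) run the full x-width; the side walls fit between their inner faces. A door opening 930 mm wide and 2046 mm tall is cut through the front wall from the floor up, its −x edge 2312 mm from the wall's −x end.


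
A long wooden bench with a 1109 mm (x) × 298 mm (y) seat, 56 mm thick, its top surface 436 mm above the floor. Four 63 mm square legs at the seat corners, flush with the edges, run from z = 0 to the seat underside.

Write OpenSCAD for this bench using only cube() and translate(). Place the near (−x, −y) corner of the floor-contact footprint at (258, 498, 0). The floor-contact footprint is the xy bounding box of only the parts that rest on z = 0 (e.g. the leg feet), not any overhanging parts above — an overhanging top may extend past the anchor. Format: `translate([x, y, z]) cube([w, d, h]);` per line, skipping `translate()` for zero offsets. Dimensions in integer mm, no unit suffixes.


translate([258, 498, 380]) cube([1109, 298, 56]);
translate([258, 498, 0]) cube([63, 63, 380]);
translate([258, 733, 0]) cube([63, 63, 380]);
translate([1304, 498, 0]) cube([63, 63, 380]);
translate([1304, 733, 0]) cube([63, 63, 380]);


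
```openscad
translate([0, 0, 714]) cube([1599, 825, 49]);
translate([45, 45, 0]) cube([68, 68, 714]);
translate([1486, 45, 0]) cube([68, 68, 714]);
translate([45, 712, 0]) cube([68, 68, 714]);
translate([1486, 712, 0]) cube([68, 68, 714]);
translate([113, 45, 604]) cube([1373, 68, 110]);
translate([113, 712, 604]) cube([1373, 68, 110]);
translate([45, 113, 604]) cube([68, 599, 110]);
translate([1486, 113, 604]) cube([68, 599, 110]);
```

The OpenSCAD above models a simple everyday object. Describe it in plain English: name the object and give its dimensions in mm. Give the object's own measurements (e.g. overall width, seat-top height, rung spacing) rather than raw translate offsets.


A table: top 1599 mm (x) × 825 mm (y), 49 mm thick, upper face at z = 763 mm, on four 68×68 mm square legs, each inset 45 mm from the nearest pair of top edges from z = 0 to the bottom of the top. Four apron rails, 68 mm thick and 110 mm tall, run between adjacent legs with their top edges flush with the underside of the top and their outer faces flush with the legs' outer faces.


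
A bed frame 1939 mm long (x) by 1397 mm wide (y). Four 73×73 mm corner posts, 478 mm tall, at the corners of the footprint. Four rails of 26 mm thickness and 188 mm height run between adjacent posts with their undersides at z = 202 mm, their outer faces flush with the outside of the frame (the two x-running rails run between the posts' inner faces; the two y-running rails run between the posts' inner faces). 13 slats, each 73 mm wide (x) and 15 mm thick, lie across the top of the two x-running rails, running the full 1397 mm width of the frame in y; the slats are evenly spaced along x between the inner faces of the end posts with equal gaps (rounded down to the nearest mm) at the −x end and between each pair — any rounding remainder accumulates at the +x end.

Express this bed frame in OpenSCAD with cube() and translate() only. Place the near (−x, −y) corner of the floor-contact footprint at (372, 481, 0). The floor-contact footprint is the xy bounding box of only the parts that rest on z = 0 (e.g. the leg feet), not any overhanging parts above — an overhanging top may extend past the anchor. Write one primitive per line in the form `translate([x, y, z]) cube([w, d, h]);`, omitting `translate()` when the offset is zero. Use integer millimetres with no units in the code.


translate([372, 481, 0]) cube([73, 73, 478]);
translate([372, 1805, 0]) cube([73, 73, 478]);
translate([2238, 481, 0]) cube([73, 73, 478]);
translate([2238, 1805, 0]) cube([73, 73, 478]);
translate([445, 481, 202]) cube([1793, 26, 188]);
translate([445, 1852, 202]) cube([1793, 26, 188]);
translate([372, 554, 202]) cube([26, 1251, 188]);
translate([2285, 554, 202]) cube([26, 1251, 188]);
translate([505, 481, 390]) cube([73, 1397, 15]);
translate([638, 481, 390]) cube([73, 1397, 15]);
translate([771, 481, 390]) cube([73, 1397, 15]);
translate([904, 481, 390]) cube([73, 1397, 15]);
translate([1037, 481, 390]) cube([73, 1397, 15]);
translate([1170, 481, 390]) cube([73, 1397, 15]);
translate([1303, 481, 390]) cube([73, 1397, 15]);
translate([1436, 481, 390]) cube([73, 1397, 15]);
translate([1569, 481, 390]) cube([73, 1397, 15]);
translate([1702, 481, 390]) cube([73, 1397, 15]);
translate([1835, 481, 390]) cube([73, 1397, 15]);
translate([1968, 481, 390]) cube([73, 1397, 15]);
translate([2101, 481, 390]) cube([73, 1397, 15]);


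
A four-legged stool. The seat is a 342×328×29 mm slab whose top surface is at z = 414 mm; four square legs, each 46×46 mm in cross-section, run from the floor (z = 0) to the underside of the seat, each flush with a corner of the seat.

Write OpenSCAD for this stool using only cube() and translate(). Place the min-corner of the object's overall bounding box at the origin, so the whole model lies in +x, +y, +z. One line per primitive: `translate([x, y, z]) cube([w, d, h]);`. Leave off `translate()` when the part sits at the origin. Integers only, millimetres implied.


translate([0, 0, 385]) cube([342, 328, 29]);
cube([46, 46, 385]);
translate([296, 0, 0]) cube([46, 46, 385]);
translate([0, 282, 0]) cube([46, 46, 385]);
translate([296, 282, 0]) cube([46, 46, 385]);


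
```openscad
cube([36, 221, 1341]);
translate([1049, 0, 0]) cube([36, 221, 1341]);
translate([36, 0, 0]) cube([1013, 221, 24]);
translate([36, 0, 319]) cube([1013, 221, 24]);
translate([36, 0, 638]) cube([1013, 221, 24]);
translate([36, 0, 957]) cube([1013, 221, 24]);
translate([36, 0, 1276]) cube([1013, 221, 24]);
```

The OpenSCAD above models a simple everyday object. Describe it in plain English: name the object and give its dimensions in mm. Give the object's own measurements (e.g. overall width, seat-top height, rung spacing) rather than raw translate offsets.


An open bookshelf. Two side panels, each 36 mm thick, 221 mm deep and 1341 mm tall, stand 1085 mm apart (outside-to-outside). Between them sit 5 shelves, each 24 mm thick and 221 mm deep, spanning the full gap between the sides. The bottom shelf rests on the floor (its underside at z = 0) and the clear gap between one shelf's top and the next shelf's underside is 295 mm.
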